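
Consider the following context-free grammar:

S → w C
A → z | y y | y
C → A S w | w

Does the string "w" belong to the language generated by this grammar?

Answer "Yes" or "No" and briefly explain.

No - no valid derivation exists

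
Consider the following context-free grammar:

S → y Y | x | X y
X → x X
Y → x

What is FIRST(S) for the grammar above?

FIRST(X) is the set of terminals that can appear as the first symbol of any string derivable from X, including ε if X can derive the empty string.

We compute FIRST(S) using the standard algorithm.
FIRST(S) = {x, y}
FIRST(X) = {x}
FIRST(Y) = {x}
Therefore, FIRST(S) = {x, y}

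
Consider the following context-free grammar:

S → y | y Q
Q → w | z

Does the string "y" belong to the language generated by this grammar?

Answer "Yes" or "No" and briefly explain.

Yes - a valid derivation exists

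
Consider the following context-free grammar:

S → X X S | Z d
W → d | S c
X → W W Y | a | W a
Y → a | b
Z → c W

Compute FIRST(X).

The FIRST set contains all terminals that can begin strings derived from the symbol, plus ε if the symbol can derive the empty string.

We compute FIRST(X) using the standard algorithm.
FIRST(S) = {a, c, d}
FIRST(W) = {a, c, d}
FIRST(X) = {a, c, d}
FIRST(Y) = {a, b}
FIRST(Z) = {c}
Therefore, FIRST(X) = {a, c, d}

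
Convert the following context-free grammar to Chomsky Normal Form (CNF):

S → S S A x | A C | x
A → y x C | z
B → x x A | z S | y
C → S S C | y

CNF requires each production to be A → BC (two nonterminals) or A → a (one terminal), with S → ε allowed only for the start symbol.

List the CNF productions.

TX → x; S → x; TY → y; A → z; TZ → z; B → y; C → y; S → S X0; X0 → S X1; X1 → A TX; S → A C; A → TY X2; X2 → TX C; B → TX X3; X3 → TX A; B → TZ S; C → S X4; X4 → S C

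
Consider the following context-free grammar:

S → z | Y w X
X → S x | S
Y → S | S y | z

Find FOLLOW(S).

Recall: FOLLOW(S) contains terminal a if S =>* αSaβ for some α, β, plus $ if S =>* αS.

We compute FOLLOW(S) using the standard algorithm.
FOLLOW(S) starts with {$}.
FIRST(S) = {z}
FIRST(X) = {z}
FIRST(Y) = {z}
FOLLOW(S) = {$, w, x, y}
FOLLOW(X) = {$, w, x, y}
FOLLOW(Y) = {w}
Therefore, FOLLOW(S) = {$, w, x, y}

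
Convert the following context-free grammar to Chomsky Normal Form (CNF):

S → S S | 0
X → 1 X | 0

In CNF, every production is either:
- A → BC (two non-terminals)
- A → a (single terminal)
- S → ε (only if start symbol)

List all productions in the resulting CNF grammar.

S → 0; T1 → 1; X → 0; S → S S; X → T1 X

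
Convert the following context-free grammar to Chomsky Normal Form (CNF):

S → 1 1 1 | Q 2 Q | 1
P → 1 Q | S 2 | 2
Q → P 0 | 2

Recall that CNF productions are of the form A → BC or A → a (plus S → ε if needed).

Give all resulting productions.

T1 → 1; T2 → 2; S → 1; P → 2; T0 → 0; Q → 2; S → T1 X0; X0 → T1 T1; S → Q X1; X1 → T2 Q; P → T1 Q; P → S T2; Q → P T0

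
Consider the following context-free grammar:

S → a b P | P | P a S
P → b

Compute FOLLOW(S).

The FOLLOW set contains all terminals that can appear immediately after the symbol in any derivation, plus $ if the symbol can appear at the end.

We compute FOLLOW(S) using the standard algorithm.
FOLLOW(S) starts with {$}.
FIRST(P) = {b}
FIRST(S) = {a, b}
FOLLOW(P) = {$, a}
FOLLOW(S) = {$}
Therefore, FOLLOW(S) = {$}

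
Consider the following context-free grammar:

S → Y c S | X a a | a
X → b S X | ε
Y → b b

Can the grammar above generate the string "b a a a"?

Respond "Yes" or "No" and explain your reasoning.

Yes - a valid derivation exists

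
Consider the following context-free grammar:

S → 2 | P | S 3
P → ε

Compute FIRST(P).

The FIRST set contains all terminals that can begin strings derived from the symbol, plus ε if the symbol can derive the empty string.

We compute FIRST(P) using the standard algorithm.
FIRST(P) = {ε}
FIRST(S) = {2, 3, ε}
Therefore, FIRST(P) = {ε}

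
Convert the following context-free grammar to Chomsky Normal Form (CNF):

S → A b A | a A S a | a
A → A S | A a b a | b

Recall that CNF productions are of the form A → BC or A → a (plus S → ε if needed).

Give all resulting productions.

TB → b; TA → a; S → a; A → b; S → A X0; X0 → TB A; S → TA X1; X1 → A X2; X2 → S TA; A → A S; A → A X3; X3 → TA X4; X4 → TB TA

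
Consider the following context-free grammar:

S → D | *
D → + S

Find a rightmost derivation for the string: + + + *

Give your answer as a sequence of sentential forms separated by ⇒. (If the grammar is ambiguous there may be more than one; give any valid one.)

S ⇒ D ⇒ + S ⇒ + D ⇒ + + S ⇒ + + D ⇒ + + + S ⇒ + + + *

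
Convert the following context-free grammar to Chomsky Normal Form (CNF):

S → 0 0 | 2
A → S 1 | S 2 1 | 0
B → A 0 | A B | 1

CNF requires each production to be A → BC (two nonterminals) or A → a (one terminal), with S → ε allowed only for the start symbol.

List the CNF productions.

T0 → 0; S → 2; T1 → 1; T2 → 2; A → 0; B → 1; S → T0 T0; A → S T1; A → S X0; X0 → T2 T1; B → A T0; B → A B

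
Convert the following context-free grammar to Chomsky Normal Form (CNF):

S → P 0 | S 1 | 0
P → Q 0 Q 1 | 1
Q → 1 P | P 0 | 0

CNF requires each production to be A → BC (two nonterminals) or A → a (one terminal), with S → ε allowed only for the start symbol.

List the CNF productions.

T0 → 0; T1 → 1; S → 0; P → 1; Q → 0; S → P T0; S → S T1; P → Q X0; X0 → T0 X1; X1 → Q T1; Q → T1 P; Q → P T0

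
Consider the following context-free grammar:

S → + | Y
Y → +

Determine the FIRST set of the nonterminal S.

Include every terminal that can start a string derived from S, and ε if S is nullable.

We compute FIRST(S) using the standard algorithm.
FIRST(S) = {+}
FIRST(Y) = {+}
Therefore, FIRST(S) = {+}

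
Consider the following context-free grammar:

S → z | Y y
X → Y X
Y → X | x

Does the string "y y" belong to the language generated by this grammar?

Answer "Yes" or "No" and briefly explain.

No - no valid derivation exists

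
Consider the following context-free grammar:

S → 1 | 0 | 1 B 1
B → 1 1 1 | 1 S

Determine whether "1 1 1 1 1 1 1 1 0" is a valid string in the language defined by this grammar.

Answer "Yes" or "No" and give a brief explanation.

No - no valid derivation exists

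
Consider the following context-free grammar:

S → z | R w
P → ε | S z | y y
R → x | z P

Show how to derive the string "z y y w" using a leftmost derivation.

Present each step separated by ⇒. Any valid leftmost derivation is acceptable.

S ⇒ R w ⇒ z P w ⇒ z y y w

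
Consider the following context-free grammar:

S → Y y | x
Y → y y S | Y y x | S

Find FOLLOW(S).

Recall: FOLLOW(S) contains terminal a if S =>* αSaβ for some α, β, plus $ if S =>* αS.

We compute FOLLOW(S) using the standard algorithm.
FOLLOW(S) starts with {$}.
FIRST(S) = {x, y}
FIRST(Y) = {x, y}
FOLLOW(S) = {$, y}
FOLLOW(Y) = {y}
Therefore, FOLLOW(S) = {$, y}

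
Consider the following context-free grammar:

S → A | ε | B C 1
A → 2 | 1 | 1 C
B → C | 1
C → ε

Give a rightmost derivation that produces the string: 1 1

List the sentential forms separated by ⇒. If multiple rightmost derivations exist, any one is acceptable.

S ⇒ B C 1 ⇒ B 1 ⇒ 1 1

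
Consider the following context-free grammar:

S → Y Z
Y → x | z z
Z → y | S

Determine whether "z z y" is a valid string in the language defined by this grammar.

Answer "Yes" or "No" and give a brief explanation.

Yes - a valid derivation exists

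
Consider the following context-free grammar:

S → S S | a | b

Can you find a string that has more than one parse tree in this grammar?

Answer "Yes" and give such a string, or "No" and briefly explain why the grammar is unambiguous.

Yes - the string 'b b b b a' has two distinct parse trees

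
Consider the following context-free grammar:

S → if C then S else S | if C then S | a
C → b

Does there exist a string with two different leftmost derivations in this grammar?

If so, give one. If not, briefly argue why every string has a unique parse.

Yes - the string 'if b then if b then if b then a else a' has two distinct leftmost derivations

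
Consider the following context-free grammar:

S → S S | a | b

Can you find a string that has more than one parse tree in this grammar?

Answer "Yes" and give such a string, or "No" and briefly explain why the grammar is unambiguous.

Yes - the string 'b a a b b a' has two distinct parse trees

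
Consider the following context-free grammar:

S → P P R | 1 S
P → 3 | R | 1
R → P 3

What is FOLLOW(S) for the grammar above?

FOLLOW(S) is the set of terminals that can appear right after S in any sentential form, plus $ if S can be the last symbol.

We compute FOLLOW(S) using the standard algorithm.
FOLLOW(S) starts with {$}.
FIRST(P) = {1, 3}
FIRST(R) = {1, 3}
FIRST(S) = {1, 3}
FOLLOW(P) = {1, 3}
FOLLOW(R) = {$, 1, 3}
FOLLOW(S) = {$}
Therefore, FOLLOW(S) = {$}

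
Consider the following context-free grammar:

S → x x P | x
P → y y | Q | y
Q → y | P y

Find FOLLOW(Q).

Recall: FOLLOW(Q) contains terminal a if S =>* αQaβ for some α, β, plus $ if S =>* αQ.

We compute FOLLOW(Q) using the standard algorithm.
FOLLOW(S) starts with {$}.
FIRST(P) = {y}
FIRST(Q) = {y}
FIRST(S) = {x}
FOLLOW(P) = {$, y}
FOLLOW(Q) = {$, y}
FOLLOW(S) = {$}
Therefore, FOLLOW(Q) = {$, y}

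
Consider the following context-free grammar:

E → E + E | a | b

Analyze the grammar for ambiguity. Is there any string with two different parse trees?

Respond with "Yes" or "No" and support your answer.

Yes - the string 'b + b + a + b' has two distinct parse trees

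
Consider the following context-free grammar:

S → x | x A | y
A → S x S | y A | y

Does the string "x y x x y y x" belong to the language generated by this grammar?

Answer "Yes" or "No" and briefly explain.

No - no valid derivation exists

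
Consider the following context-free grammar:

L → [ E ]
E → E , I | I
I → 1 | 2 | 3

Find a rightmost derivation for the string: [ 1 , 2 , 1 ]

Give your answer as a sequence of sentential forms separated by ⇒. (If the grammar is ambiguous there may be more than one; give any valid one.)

L ⇒ [ E ] ⇒ [ E , I ] ⇒ [ E , 1 ] ⇒ [ E , I , 1 ] ⇒ [ E , 2 , 1 ] ⇒ [ I , 2 , 1 ] ⇒ [ 1 , 2 , 1 ]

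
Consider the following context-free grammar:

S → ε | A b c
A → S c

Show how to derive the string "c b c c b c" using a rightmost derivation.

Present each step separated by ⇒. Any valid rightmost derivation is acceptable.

S ⇒ A b c ⇒ S c b c ⇒ A b c c b c ⇒ S c b c c b c ⇒ c b c c b c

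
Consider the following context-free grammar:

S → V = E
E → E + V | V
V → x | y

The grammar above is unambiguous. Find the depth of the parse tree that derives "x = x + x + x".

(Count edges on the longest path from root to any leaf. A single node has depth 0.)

5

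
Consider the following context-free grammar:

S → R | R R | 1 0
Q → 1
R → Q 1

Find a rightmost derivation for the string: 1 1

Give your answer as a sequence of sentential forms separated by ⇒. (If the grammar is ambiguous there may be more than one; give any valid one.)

S ⇒ R ⇒ Q 1 ⇒ 1 1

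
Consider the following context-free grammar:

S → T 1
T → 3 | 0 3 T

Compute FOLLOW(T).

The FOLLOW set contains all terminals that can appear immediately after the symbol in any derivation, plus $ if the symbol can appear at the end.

We compute FOLLOW(T) using the standard algorithm.
FOLLOW(S) starts with {$}.
FIRST(S) = {0, 3}
FIRST(T) = {0, 3}
FOLLOW(S) = {$}
FOLLOW(T) = {1}
Therefore, FOLLOW(T) = {1}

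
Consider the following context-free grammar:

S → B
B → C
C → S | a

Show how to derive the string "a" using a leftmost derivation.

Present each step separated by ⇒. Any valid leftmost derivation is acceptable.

S ⇒ B ⇒ C ⇒ S ⇒ B ⇒ C ⇒ a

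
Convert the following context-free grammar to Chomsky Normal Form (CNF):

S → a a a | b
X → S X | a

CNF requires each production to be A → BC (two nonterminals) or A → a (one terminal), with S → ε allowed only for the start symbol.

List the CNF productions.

TA → a; S → b; X → a; S → TA X0; X0 → TA TA; X → S X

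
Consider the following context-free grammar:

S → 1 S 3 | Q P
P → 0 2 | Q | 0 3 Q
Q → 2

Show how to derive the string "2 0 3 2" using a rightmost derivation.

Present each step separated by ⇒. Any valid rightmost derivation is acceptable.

S ⇒ Q P ⇒ Q 0 3 Q ⇒ Q 0 3 2 ⇒ 2 0 3 2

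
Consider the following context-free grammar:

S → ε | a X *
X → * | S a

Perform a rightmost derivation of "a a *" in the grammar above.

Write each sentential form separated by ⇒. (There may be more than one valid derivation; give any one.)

S ⇒ a X * ⇒ a S a * ⇒ a a *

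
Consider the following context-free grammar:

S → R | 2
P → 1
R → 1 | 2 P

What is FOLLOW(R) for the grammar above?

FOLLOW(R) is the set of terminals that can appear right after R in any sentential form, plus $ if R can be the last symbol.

We compute FOLLOW(R) using the standard algorithm.
FOLLOW(S) starts with {$}.
FIRST(P) = {1}
FIRST(R) = {1, 2}
FIRST(S) = {1, 2}
FOLLOW(P) = {$}
FOLLOW(R) = {$}
FOLLOW(S) = {$}
Therefore, FOLLOW(R) = {$}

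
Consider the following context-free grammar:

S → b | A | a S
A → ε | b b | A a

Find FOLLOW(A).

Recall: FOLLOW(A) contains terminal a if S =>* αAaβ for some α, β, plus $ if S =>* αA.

We compute FOLLOW(A) using the standard algorithm.
FOLLOW(S) starts with {$}.
FIRST(A) = {a, b, ε}
FIRST(S) = {a, b, ε}
FOLLOW(A) = {$, a}
FOLLOW(S) = {$}
Therefore, FOLLOW(A) = {$, a}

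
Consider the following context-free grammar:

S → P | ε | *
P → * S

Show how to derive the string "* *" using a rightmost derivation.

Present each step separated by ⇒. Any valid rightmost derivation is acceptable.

S ⇒ P ⇒ * S ⇒ * *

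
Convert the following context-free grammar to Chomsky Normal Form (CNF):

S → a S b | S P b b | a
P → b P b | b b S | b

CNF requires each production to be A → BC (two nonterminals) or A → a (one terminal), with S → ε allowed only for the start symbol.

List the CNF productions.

TA → a; TB → b; S → a; P → b; S → TA X0; X0 → S TB; S → S X1; X1 → P X2; X2 → TB TB; P → TB X3; X3 → P TB; P → TB X4; X4 → TB S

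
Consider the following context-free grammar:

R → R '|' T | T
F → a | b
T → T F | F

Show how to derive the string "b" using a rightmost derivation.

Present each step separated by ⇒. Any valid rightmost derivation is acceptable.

R ⇒ T ⇒ F ⇒ b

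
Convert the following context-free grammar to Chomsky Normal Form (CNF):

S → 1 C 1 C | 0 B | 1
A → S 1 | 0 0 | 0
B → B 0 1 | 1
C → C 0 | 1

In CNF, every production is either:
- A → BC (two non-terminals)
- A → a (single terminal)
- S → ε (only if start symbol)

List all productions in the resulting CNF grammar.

T1 → 1; T0 → 0; S → 1; A → 0; B → 1; C → 1; S → T1 X0; X0 → C X1; X1 → T1 C; S → T0 B; A → S T1; A → T0 T0; B → B X2; X2 → T0 T1; C → C T0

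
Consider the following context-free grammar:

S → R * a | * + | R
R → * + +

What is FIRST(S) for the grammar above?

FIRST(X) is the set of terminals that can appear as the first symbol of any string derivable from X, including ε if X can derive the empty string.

We compute FIRST(S) using the standard algorithm.
FIRST(R) = {*}
FIRST(S) = {*}
Therefore, FIRST(S) = {*}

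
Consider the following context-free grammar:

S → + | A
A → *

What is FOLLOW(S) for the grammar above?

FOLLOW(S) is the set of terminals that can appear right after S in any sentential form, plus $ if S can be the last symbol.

We compute FOLLOW(S) using the standard algorithm.
FOLLOW(S) starts with {$}.
FIRST(A) = {*}
FIRST(S) = {*, +}
FOLLOW(A) = {$}
FOLLOW(S) = {$}
Therefore, FOLLOW(S) = {$}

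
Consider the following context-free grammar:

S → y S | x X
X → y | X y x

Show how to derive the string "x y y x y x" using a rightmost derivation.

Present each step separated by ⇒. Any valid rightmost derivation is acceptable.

S ⇒ x X ⇒ x X y x ⇒ x X y x y x ⇒ x y y x y x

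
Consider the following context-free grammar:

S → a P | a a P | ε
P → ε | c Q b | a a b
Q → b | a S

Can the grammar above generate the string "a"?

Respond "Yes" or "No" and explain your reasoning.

Yes - a valid derivation exists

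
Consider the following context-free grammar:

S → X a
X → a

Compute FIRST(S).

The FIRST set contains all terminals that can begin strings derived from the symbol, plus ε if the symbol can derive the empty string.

We compute FIRST(S) using the standard algorithm.
FIRST(S) = {a}
FIRST(X) = {a}
Therefore, FIRST(S) = {a}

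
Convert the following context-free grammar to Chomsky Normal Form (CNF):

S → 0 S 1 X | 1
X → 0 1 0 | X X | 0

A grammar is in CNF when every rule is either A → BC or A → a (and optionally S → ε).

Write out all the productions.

T0 → 0; T1 → 1; S → 1; X → 0; S → T0 X0; X0 → S X1; X1 → T1 X; X → T0 X2; X2 → T1 T0; X → X X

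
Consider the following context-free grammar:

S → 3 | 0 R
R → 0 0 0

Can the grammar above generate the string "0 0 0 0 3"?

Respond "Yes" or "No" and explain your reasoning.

No - no valid derivation exists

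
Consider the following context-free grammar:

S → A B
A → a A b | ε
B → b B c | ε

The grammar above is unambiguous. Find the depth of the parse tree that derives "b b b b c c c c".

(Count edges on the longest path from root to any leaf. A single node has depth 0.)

6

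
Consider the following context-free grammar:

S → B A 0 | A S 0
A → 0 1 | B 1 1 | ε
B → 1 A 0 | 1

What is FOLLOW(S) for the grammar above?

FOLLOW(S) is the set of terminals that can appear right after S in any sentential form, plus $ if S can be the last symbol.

We compute FOLLOW(S) using the standard algorithm.
FOLLOW(S) starts with {$}.
FIRST(A) = {0, 1, ε}
FIRST(B) = {1}
FIRST(S) = {0, 1}
FOLLOW(A) = {0, 1}
FOLLOW(B) = {0, 1}
FOLLOW(S) = {$, 0}
Therefore, FOLLOW(S) = {$, 0}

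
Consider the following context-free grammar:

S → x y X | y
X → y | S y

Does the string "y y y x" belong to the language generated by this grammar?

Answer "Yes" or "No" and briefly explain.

No - no valid derivation exists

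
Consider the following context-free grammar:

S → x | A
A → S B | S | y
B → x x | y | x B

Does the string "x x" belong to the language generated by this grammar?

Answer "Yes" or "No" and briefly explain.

No - no valid derivation exists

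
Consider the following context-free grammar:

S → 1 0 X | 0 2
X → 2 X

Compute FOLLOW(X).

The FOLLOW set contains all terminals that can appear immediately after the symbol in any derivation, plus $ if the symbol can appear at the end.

We compute FOLLOW(X) using the standard algorithm.
FOLLOW(S) starts with {$}.
FIRST(S) = {0, 1}
FIRST(X) = {2}
FOLLOW(S) = {$}
FOLLOW(X) = {$}
Therefore, FOLLOW(X) = {$}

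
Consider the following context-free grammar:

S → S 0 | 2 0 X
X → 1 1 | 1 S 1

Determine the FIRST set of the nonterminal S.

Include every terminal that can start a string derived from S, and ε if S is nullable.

We compute FIRST(S) using the standard algorithm.
FIRST(S) = {2}
FIRST(X) = {1}
Therefore, FIRST(S) = {2}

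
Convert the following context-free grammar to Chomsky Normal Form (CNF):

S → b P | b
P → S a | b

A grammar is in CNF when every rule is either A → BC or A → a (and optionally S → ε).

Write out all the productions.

TB → b; S → b; TA → a; P → b; S → TB P; P → S TA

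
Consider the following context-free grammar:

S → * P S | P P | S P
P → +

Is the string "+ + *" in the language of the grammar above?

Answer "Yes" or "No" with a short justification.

No - no valid derivation exists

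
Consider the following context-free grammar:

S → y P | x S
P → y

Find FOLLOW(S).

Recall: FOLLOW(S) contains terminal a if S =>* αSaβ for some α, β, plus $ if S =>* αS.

We compute FOLLOW(S) using the standard algorithm.
FOLLOW(S) starts with {$}.
FIRST(P) = {y}
FIRST(S) = {x, y}
FOLLOW(P) = {$}
FOLLOW(S) = {$}
Therefore, FOLLOW(S) = {$}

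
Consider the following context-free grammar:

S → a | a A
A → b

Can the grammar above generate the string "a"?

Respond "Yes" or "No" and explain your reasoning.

Yes - a valid derivation exists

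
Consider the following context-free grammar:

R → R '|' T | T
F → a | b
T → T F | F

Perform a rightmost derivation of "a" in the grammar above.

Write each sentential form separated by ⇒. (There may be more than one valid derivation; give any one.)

R ⇒ T ⇒ F ⇒ a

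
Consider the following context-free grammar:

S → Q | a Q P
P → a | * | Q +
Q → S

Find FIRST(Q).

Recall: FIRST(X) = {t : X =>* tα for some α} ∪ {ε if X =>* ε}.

We compute FIRST(Q) using the standard algorithm.
FIRST(P) = {*, a}
FIRST(Q) = {a}
FIRST(S) = {a}
Therefore, FIRST(Q) = {a}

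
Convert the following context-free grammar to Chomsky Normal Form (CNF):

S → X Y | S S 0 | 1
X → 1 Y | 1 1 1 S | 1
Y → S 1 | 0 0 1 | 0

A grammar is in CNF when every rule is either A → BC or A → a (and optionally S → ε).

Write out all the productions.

T0 → 0; S → 1; T1 → 1; X → 1; Y → 0; S → X Y; S → S X0; X0 → S T0; X → T1 Y; X → T1 X1; X1 → T1 X2; X2 → T1 S; Y → S T1; Y → T0 X3; X3 → T0 T1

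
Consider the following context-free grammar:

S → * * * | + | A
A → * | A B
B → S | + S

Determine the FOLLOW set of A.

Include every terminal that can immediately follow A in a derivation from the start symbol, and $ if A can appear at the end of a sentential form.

We compute FOLLOW(A) using the standard algorithm.
FOLLOW(S) starts with {$}.
FIRST(A) = {*}
FIRST(B) = {*, +}
FIRST(S) = {*, +}
FOLLOW(A) = {$, *, +}
FOLLOW(B) = {$, *, +}
FOLLOW(S) = {$, *, +}
Therefore, FOLLOW(A) = {$, *, +}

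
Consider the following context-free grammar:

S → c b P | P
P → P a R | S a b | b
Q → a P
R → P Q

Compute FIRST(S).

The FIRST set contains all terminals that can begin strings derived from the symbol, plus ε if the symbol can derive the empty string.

We compute FIRST(S) using the standard algorithm.
FIRST(P) = {b, c}
FIRST(Q) = {a}
FIRST(R) = {b, c}
FIRST(S) = {b, c}
Therefore, FIRST(S) = {b, c}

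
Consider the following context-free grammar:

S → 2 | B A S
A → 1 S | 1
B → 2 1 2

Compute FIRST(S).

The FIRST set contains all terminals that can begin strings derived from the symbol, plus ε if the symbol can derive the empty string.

We compute FIRST(S) using the standard algorithm.
FIRST(A) = {1}
FIRST(B) = {2}
FIRST(S) = {2}
Therefore, FIRST(S) = {2}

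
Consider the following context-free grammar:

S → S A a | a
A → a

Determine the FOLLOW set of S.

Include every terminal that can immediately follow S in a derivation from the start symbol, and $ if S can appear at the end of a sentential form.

We compute FOLLOW(S) using the standard algorithm.
FOLLOW(S) starts with {$}.
FIRST(A) = {a}
FIRST(S) = {a}
FOLLOW(A) = {a}
FOLLOW(S) = {$, a}
Therefore, FOLLOW(S) = {$, a}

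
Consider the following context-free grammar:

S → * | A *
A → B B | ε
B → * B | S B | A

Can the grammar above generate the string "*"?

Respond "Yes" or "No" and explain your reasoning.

Yes - a valid derivation exists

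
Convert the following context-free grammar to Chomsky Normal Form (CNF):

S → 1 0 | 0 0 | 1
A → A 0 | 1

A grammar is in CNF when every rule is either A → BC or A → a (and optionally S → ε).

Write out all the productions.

T1 → 1; T0 → 0; S → 1; A → 1; S → T1 T0; S → T0 T0; A → A T0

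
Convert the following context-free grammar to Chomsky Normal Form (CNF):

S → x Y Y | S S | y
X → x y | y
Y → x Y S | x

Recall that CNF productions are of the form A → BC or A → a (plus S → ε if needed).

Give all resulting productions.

TX → x; S → y; TY → y; X → y; Y → x; S → TX X0; X0 → Y Y; S → S S; X → TX TY; Y → TX X1; X1 → Y S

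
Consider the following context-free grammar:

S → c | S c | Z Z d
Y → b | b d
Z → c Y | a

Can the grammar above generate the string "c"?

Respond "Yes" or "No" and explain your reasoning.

Yes - a valid derivation exists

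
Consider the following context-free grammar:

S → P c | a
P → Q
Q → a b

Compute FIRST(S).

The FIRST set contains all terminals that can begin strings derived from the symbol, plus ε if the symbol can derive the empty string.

We compute FIRST(S) using the standard algorithm.
FIRST(P) = {a}
FIRST(Q) = {a}
FIRST(S) = {a}
Therefore, FIRST(S) = {a}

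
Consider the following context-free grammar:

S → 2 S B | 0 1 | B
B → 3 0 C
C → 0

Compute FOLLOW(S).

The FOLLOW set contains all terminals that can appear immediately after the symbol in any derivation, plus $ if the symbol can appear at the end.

We compute FOLLOW(S) using the standard algorithm.
FOLLOW(S) starts with {$}.
FIRST(B) = {3}
FIRST(C) = {0}
FIRST(S) = {0, 2, 3}
FOLLOW(B) = {$, 3}
FOLLOW(C) = {$, 3}
FOLLOW(S) = {$, 3}
Therefore, FOLLOW(S) = {$, 3}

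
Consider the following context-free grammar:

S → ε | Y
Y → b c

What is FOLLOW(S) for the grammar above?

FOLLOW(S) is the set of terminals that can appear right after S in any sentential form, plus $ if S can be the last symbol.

We compute FOLLOW(S) using the standard algorithm.
FOLLOW(S) starts with {$}.
FIRST(S) = {b, ε}
FIRST(Y) = {b}
FOLLOW(S) = {$}
FOLLOW(Y) = {$}
Therefore, FOLLOW(S) = {$}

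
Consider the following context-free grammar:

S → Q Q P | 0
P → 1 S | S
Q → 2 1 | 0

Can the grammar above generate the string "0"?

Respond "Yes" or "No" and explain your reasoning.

Yes - a valid derivation exists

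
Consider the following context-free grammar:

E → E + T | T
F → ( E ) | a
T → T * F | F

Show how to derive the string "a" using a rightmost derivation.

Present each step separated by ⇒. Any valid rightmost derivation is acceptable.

E ⇒ T ⇒ F ⇒ a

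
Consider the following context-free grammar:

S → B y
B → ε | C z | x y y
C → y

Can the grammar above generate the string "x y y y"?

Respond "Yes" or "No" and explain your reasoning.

Yes - a valid derivation exists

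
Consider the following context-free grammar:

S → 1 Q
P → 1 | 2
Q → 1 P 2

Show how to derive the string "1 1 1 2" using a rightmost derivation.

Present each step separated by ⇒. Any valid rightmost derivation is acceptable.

S ⇒ 1 Q ⇒ 1 1 P 2 ⇒ 1 1 1 2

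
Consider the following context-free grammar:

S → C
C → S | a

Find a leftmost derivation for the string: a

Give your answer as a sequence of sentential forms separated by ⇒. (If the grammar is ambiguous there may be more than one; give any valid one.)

S ⇒ C ⇒ S ⇒ C ⇒ a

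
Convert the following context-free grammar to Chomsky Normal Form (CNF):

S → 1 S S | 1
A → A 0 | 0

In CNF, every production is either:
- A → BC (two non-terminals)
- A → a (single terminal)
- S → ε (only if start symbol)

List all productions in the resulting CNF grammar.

T1 → 1; S → 1; T0 → 0; A → 0; S → T1 X0; X0 → S S; A → A T0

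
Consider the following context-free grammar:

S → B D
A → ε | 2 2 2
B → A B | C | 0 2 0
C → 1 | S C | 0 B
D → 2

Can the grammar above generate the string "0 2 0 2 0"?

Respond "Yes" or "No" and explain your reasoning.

No - no valid derivation exists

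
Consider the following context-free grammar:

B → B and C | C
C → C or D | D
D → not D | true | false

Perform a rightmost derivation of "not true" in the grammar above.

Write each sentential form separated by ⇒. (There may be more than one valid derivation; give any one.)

B ⇒ C ⇒ D ⇒ not D ⇒ not true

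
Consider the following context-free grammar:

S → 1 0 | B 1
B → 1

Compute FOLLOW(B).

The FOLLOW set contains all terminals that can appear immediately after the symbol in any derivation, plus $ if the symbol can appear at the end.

We compute FOLLOW(B) using the standard algorithm.
FOLLOW(S) starts with {$}.
FIRST(B) = {1}
FIRST(S) = {1}
FOLLOW(B) = {1}
FOLLOW(S) = {$}
Therefore, FOLLOW(B) = {1}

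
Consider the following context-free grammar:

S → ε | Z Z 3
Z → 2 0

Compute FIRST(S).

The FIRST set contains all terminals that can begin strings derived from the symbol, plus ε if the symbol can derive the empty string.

We compute FIRST(S) using the standard algorithm.
FIRST(S) = {2, ε}
FIRST(Z) = {2}
Therefore, FIRST(S) = {2, ε}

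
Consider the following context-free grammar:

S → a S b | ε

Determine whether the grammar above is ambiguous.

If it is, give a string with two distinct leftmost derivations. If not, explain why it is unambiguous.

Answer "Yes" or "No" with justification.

No - the grammar is unambiguous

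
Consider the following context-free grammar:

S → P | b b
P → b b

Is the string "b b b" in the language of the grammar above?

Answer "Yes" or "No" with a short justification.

No - no valid derivation exists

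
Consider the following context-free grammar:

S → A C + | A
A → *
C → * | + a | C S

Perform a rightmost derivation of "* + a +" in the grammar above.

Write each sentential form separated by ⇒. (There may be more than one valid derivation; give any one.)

S ⇒ A C + ⇒ A + a + ⇒ * + a +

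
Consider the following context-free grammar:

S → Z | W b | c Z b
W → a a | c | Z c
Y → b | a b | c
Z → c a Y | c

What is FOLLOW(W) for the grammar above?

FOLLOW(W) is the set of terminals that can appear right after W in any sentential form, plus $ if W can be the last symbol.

We compute FOLLOW(W) using the standard algorithm.
FOLLOW(S) starts with {$}.
FIRST(S) = {a, c}
FIRST(W) = {a, c}
FIRST(Y) = {a, b, c}
FIRST(Z) = {c}
FOLLOW(S) = {$}
FOLLOW(W) = {b}
FOLLOW(Y) = {$, b, c}
FOLLOW(Z) = {$, b, c}
Therefore, FOLLOW(W) = {b}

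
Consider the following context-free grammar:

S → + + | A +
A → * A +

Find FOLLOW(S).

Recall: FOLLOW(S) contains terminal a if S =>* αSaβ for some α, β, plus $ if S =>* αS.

We compute FOLLOW(S) using the standard algorithm.
FOLLOW(S) starts with {$}.
FIRST(A) = {*}
FIRST(S) = {*, +}
FOLLOW(A) = {+}
FOLLOW(S) = {$}
Therefore, FOLLOW(S) = {$}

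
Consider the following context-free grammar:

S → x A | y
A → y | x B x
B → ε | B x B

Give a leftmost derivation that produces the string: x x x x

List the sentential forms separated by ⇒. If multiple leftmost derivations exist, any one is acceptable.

S ⇒ x A ⇒ x x B x ⇒ x x B x B x ⇒ x x x B x ⇒ x x x x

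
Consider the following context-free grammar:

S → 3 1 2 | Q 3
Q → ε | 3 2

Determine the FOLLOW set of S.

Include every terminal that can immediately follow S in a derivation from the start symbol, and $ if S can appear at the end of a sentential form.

We compute FOLLOW(S) using the standard algorithm.
FOLLOW(S) starts with {$}.
FIRST(Q) = {3, ε}
FIRST(S) = {3}
FOLLOW(Q) = {3}
FOLLOW(S) = {$}
Therefore, FOLLOW(S) = {$}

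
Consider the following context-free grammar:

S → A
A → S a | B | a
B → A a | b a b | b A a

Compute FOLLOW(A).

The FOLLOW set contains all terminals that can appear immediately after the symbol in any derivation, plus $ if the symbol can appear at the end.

We compute FOLLOW(A) using the standard algorithm.
FOLLOW(S) starts with {$}.
FIRST(A) = {a, b}
FIRST(B) = {a, b}
FIRST(S) = {a, b}
FOLLOW(A) = {$, a}
FOLLOW(B) = {$, a}
FOLLOW(S) = {$, a}
Therefore, FOLLOW(A) = {$, a}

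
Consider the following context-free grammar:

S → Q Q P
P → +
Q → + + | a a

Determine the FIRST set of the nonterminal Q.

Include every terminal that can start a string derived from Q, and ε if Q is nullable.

We compute FIRST(Q) using the standard algorithm.
FIRST(P) = {+}
FIRST(Q) = {+, a}
FIRST(S) = {+, a}
Therefore, FIRST(Q) = {+, a}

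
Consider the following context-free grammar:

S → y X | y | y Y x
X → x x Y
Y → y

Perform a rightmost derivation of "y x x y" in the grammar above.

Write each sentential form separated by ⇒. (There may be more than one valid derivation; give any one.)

S ⇒ y X ⇒ y x x Y ⇒ y x x y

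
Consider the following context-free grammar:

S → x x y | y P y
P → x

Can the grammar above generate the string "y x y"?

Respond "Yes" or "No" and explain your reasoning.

Yes - a valid derivation exists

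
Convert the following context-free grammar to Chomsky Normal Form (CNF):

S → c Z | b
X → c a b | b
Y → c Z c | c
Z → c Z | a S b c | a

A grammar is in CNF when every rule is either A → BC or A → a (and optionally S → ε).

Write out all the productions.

TC → c; S → b; TA → a; TB → b; X → b; Y → c; Z → a; S → TC Z; X → TC X0; X0 → TA TB; Y → TC X1; X1 → Z TC; Z → TC Z; Z → TA X2; X2 → S X3; X3 → TB TC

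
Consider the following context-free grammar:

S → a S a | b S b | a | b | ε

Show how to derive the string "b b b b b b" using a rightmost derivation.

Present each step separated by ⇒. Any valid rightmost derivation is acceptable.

S ⇒ b S b ⇒ b b S b b ⇒ b b b S b b b ⇒ b b b b b b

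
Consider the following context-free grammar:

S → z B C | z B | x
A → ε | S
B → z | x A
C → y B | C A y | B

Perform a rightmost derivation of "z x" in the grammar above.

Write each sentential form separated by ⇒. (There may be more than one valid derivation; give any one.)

S ⇒ z B ⇒ z x A ⇒ z x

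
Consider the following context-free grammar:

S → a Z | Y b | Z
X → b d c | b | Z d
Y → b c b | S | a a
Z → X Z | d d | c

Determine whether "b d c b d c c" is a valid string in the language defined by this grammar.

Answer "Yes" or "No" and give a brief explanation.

Yes - a valid derivation exists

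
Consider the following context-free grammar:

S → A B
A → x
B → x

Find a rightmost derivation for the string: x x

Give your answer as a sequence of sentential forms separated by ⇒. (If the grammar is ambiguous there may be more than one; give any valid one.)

S ⇒ A B ⇒ A x ⇒ x x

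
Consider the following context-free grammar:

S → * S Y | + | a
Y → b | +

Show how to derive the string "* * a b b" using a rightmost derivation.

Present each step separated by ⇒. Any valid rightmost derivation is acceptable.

S ⇒ * S Y ⇒ * S b ⇒ * * S Y b ⇒ * * S b b ⇒ * * a b b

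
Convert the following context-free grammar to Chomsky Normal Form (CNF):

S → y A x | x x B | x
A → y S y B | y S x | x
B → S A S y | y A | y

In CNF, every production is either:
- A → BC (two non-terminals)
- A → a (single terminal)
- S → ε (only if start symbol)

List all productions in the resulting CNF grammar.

TY → y; TX → x; S → x; A → x; B → y; S → TY X0; X0 → A TX; S → TX X1; X1 → TX B; A → TY X2; X2 → S X3; X3 → TY B; A → TY X4; X4 → S TX; B → S X5; X5 → A X6; X6 → S TY; B → TY A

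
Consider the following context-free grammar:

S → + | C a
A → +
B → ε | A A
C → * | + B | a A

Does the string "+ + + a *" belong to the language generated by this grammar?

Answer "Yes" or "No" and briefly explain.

No - no valid derivation exists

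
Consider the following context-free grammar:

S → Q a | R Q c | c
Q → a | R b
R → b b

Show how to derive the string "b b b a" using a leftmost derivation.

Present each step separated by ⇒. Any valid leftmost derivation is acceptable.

S ⇒ Q a ⇒ R b a ⇒ b b b a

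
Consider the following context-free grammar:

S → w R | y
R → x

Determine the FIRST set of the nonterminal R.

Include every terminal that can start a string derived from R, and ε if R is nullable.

We compute FIRST(R) using the standard algorithm.
FIRST(R) = {x}
FIRST(S) = {w, y}
Therefore, FIRST(R) = {x}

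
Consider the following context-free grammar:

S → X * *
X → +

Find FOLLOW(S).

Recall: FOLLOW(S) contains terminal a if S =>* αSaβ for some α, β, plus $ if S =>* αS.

We compute FOLLOW(S) using the standard algorithm.
FOLLOW(S) starts with {$}.
FIRST(S) = {+}
FIRST(X) = {+}
FOLLOW(S) = {$}
FOLLOW(X) = {*}
Therefore, FOLLOW(S) = {$}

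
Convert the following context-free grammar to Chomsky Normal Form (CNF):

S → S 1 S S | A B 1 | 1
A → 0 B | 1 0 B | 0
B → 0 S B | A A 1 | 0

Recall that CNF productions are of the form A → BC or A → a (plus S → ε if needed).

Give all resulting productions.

T1 → 1; S → 1; T0 → 0; A → 0; B → 0; S → S X0; X0 → T1 X1; X1 → S S; S → A X2; X2 → B T1; A → T0 B; A → T1 X3; X3 → T0 B; B → T0 X4; X4 → S B; B → A X5; X5 → A T1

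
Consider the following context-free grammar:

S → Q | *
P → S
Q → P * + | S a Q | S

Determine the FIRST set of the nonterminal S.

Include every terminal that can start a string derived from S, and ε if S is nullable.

We compute FIRST(S) using the standard algorithm.
FIRST(P) = {*}
FIRST(Q) = {*}
FIRST(S) = {*}
Therefore, FIRST(S) = {*}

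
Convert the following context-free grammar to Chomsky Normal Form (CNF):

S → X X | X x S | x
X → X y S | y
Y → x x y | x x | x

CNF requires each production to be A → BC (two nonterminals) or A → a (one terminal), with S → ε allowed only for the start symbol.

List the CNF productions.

TX → x; S → x; TY → y; X → y; Y → x; S → X X; S → X X0; X0 → TX S; X → X X1; X1 → TY S; Y → TX X2; X2 → TX TY; Y → TX TX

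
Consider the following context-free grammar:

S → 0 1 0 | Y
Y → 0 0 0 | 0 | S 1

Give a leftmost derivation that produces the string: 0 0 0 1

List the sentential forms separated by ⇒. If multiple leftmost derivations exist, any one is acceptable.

S ⇒ Y ⇒ S 1 ⇒ Y 1 ⇒ 0 0 0 1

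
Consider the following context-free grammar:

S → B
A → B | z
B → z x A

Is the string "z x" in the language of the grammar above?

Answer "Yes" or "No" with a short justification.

No - no valid derivation exists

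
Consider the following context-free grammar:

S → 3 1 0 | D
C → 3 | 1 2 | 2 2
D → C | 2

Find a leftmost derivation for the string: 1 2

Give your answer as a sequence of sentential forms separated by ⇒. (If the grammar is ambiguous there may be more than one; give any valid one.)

S ⇒ D ⇒ C ⇒ 1 2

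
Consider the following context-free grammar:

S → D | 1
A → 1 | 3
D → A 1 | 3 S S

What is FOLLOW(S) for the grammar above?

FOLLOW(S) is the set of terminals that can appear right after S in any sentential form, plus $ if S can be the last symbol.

We compute FOLLOW(S) using the standard algorithm.
FOLLOW(S) starts with {$}.
FIRST(A) = {1, 3}
FIRST(D) = {1, 3}
FIRST(S) = {1, 3}
FOLLOW(A) = {1}
FOLLOW(D) = {$, 1, 3}
FOLLOW(S) = {$, 1, 3}
Therefore, FOLLOW(S) = {$, 1, 3}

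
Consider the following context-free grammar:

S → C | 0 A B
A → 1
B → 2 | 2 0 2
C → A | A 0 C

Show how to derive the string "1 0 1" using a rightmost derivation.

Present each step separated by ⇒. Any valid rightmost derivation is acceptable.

S ⇒ C ⇒ A 0 C ⇒ A 0 A ⇒ A 0 1 ⇒ 1 0 1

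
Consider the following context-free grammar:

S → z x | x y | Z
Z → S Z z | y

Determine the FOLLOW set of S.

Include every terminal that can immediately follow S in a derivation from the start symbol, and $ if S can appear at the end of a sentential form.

We compute FOLLOW(S) using the standard algorithm.
FOLLOW(S) starts with {$}.
FIRST(S) = {x, y, z}
FIRST(Z) = {x, y, z}
FOLLOW(S) = {$, x, y, z}
FOLLOW(Z) = {$, x, y, z}
Therefore, FOLLOW(S) = {$, x, y, z}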